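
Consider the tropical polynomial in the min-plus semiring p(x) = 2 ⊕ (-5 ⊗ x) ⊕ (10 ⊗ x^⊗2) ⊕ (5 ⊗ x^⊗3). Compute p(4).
p(4) = -1

A tropical monomial a ⊗ x^⊗i evaluates to a + i · x. Evaluating each term at x = 4:
  Term 0 contributes 2 + 0 · 4 = 2
  Term 1 contributes -5 + 1 · 4 = -1
  Term 2 contributes 10 + 2 · 4 = 18
  Term 3 contributes 5 + 3 · 4 = 17
p(4) = ⊕ of these = min[2, -1, 18, 17] = -1.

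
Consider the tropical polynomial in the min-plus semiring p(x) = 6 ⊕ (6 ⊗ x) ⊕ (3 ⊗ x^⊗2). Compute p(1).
p(1) = 5

A tropical monomial a ⊗ x^⊗i evaluates to a + i · x. Evaluating each term at x = 1:
  Term 0 contributes 6 + 0 · 1 = 6
  Term 1 contributes 6 + 1 · 1 = 7
  Term 2 contributes 3 + 2 · 1 = 5
p(1) = ⊕ of these = min[6, 7, 5] = 5.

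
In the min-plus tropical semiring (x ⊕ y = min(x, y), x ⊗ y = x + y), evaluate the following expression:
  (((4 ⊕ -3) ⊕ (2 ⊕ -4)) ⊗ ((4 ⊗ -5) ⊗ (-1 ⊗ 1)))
(((4 ⊕ -3) ⊕ (2 ⊕ -4)) ⊗ ((4 ⊗ -5) ⊗ (-1 ⊗ 1))) = -5

Expand innermost to outermost. Recall ⊕ takes the minimum of its arguments and ⊗ takes their sum. Working out the expression (((4 ⊕ -3) ⊕ (2 ⊕ -4)) ⊗ ((4 ⊗ -5) ⊗ (-1 ⊗ 1))) gives -5.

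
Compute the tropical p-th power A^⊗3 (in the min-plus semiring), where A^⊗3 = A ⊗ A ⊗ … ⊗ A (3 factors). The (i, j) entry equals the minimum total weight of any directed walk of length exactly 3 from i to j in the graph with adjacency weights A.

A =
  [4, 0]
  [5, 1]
A^⊗3 =
  [6, 2]
  [7, 3]

Each entry (A^⊗3)_ij equals the minimum over all length-3 walks i = v_0 → v_1 → … → v_3 = j of Σ_t A[v_t][v_{t+1}]. For example, for (i, j) = (0, 1) we minimise over 4 possible intermediate vertex sequences; the minimum is 2, attained along the walk 0 → 1 → 1 → 1.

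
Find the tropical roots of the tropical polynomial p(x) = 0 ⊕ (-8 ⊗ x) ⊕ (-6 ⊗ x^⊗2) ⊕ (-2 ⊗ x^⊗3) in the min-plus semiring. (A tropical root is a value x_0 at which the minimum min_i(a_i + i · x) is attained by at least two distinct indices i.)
Roots: {-4, -2, 8}

Each tropical root is a break point of the lower envelope of the lines y = a_i + i · x (there are 4 lines, with slopes 0, 1, ..., 3). Only the lines that attain the minimum somewhere contribute to roots; other lines are dominated. Here the surviving (envelope) indices are i = 3, i = 2, i = 1, i = 0.
Intersections between consecutive envelope lines give the roots: for adjacent envelope indices i < j the intersection is x = (a_i − a_j) / (j − i). Reading off the sorted break points: {-4, -2, 8}.
Verification: at each break x_0, at least two indices attain the minimum of min_i(a_i + i · x_0).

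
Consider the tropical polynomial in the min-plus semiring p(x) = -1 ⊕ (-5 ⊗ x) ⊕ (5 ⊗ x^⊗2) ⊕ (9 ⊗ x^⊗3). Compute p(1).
p(1) = -4

A tropical monomial a ⊗ x^⊗i evaluates to a + i · x. Evaluating each term at x = 1:
  Term 0 contributes -1 + 0 · 1 = -1
  Term 1 contributes -5 + 1 · 1 = -4
  Term 2 contributes 5 + 2 · 1 = 7
  Term 3 contributes 9 + 3 · 1 = 12
p(1) = ⊕ of these = min[-1, -4, 7, 12] = -4.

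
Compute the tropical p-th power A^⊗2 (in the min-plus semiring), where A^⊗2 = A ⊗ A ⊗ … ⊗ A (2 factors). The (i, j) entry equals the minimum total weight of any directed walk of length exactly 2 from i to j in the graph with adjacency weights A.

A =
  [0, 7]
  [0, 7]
A^⊗2 =
  [0, 7]
  [0, 7]

Each entry (A^⊗2)_ij equals the minimum over all length-2 walks i = v_0 → v_1 → … → v_2 = j of Σ_t A[v_t][v_{t+1}]. For example, for (i, j) = (0, 1) we minimise over 2 possible intermediate vertex sequences; the minimum is 7, attained along the walk 0 → 0 → 1.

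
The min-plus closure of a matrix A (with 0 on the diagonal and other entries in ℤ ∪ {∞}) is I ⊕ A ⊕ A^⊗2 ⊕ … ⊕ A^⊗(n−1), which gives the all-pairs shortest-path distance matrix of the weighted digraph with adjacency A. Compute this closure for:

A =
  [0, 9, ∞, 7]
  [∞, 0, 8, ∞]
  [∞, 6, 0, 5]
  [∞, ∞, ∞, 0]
Closure =
  [0, 9, 17, 7]
  [∞, 0, 8, 13]
  [∞, 6, 0, 5]
  [∞, ∞, ∞, 0]

This is the Floyd-Warshall all-pairs shortest-path computation. For each intermediate vertex k = 0, 1, …, 3, update dist[i][j] ← min(dist[i][j], dist[i][k] + dist[k][j]). The final matrix gives, for each (i, j), the minimum total weight of any directed path from i to j (possibly empty when i = j).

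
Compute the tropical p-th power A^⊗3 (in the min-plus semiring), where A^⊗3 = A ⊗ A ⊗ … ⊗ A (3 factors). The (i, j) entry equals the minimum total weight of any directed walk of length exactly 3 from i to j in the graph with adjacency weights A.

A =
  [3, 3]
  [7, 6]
A^⊗3 =
  [9, 9]
  [13, 13]

Each entry (A^⊗3)_ij equals the minimum over all length-3 walks i = v_0 → v_1 → … → v_3 = j of Σ_t A[v_t][v_{t+1}]. For example, for (i, j) = (0, 1) we minimise over 4 possible intermediate vertex sequences; the minimum is 9, attained along the walk 0 → 0 → 0 → 1.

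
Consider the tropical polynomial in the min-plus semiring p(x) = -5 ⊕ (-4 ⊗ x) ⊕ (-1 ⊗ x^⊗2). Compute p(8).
p(8) = -5

A tropical monomial a ⊗ x^⊗i evaluates to a + i · x. Evaluating each term at x = 8:
  Term 0 contributes -5 + 0 · 8 = -5
  Term 1 contributes -4 + 1 · 8 = 4
  Term 2 contributes -1 + 2 · 8 = 15
p(8) = ⊕ of these = min[-5, 4, 15] = -5.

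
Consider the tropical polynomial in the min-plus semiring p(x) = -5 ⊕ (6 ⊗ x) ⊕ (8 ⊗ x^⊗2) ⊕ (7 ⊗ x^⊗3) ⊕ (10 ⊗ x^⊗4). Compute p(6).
p(6) = -5

A tropical monomial a ⊗ x^⊗i evaluates to a + i · x. Evaluating each term at x = 6:
  Term 0 contributes -5 + 0 · 6 = -5
  Term 1 contributes 6 + 1 · 6 = 12
  Term 2 contributes 8 + 2 · 6 = 20
  Term 3 contributes 7 + 3 · 6 = 25
  Term 4 contributes 10 + 4 · 6 = 34
p(6) = ⊕ of these = min[-5, 12, 20, 25, 34] = -5.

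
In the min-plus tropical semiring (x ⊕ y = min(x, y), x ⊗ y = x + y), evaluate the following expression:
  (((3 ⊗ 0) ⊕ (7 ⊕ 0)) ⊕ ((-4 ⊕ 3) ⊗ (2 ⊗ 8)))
(((3 ⊗ 0) ⊕ (7 ⊕ 0)) ⊕ ((-4 ⊕ 3) ⊗ (2 ⊗ 8))) = 0

Expand innermost to outermost. Recall ⊕ takes the minimum of its arguments and ⊗ takes their sum. Working out the expression (((3 ⊗ 0) ⊕ (7 ⊕ 0)) ⊕ ((-4 ⊕ 3) ⊗ (2 ⊗ 8))) gives 0.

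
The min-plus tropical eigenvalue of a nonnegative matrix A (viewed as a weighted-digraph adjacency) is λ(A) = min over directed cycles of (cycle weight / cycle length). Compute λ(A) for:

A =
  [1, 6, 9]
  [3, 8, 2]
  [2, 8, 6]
λ(A) = 1

Enumerate directed cycles and compute their means (weight / length). Sample:
  cycle 0 → 0: weight = 1, length = 1, mean = 1/1 ≈ 1.000
  cycle 1 → 1: weight = 8, length = 1, mean = 8/1 ≈ 8.000
  cycle 2 → 2: weight = 6, length = 1, mean = 6/1 ≈ 6.000
  cycle 0 → 1 → 0: weight = 9, length = 2, mean = 9/2 ≈ 4.500
  cycle 0 → 2 → 0: weight = 11, length = 2, mean = 11/2 ≈ 5.500
  cycle 1 → 0 → 1: weight = 9, length = 2, mean = 9/2 ≈ 4.500
Minimum mean = 1.000, attained e.g. along the cycle 0 → 0 with weight 1 and length 1. So λ(A) = 1/1 = 1.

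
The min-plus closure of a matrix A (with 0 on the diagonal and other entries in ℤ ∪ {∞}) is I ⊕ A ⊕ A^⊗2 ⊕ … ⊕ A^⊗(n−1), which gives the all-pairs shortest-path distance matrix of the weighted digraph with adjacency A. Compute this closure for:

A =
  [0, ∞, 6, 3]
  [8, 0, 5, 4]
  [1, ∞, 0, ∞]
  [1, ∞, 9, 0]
Closure =
  [0, ∞, 6, 3]
  [5, 0, 5, 4]
  [1, ∞, 0, 4]
  [1, ∞, 7, 0]

This is the Floyd-Warshall all-pairs shortest-path computation. For each intermediate vertex k = 0, 1, …, 3, update dist[i][j] ← min(dist[i][j], dist[i][k] + dist[k][j]). The final matrix gives, for each (i, j), the minimum total weight of any directed path from i to j (possibly empty when i = j).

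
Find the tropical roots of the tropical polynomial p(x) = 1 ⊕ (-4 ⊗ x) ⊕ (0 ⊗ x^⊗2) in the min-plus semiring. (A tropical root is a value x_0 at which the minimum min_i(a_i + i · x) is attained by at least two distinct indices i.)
Roots: {-4, 5}

Each tropical root is a break point of the lower envelope of the lines y = a_i + i · x (there are 3 lines, with slopes 0, 1, ..., 2). Only the lines that attain the minimum somewhere contribute to roots; other lines are dominated. Here the surviving (envelope) indices are i = 2, i = 1, i = 0.
Intersections between consecutive envelope lines give the roots: for adjacent envelope indices i < j the intersection is x = (a_i − a_j) / (j − i). Reading off the sorted break points: {-4, 5}.
Verification: at each break x_0, at least two indices attain the minimum of min_i(a_i + i · x_0).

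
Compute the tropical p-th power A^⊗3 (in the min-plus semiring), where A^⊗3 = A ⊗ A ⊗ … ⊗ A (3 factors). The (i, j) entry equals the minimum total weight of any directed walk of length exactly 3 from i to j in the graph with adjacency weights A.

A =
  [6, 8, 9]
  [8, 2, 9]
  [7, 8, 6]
A^⊗3 =
  [18, 12, 19]
  [12, 6, 13]
  [18, 12, 18]

Each entry (A^⊗3)_ij equals the minimum over all length-3 walks i = v_0 → v_1 → … → v_3 = j of Σ_t A[v_t][v_{t+1}]. For example, for (i, j) = (0, 2) we minimise over 9 possible intermediate vertex sequences; the minimum is 19, attained along the walk 0 → 1 → 1 → 2.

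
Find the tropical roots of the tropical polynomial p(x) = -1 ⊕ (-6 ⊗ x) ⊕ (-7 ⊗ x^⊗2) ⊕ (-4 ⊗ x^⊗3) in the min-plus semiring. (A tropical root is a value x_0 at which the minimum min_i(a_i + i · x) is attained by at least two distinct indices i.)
Roots: {-3, 1, 5}

Each tropical root is a break point of the lower envelope of the lines y = a_i + i · x (there are 4 lines, with slopes 0, 1, ..., 3). Only the lines that attain the minimum somewhere contribute to roots; other lines are dominated. Here the surviving (envelope) indices are i = 3, i = 2, i = 1, i = 0.
Intersections between consecutive envelope lines give the roots: for adjacent envelope indices i < j the intersection is x = (a_i − a_j) / (j − i). Reading off the sorted break points: {-3, 1, 5}.
Verification: at each break x_0, at least two indices attain the minimum of min_i(a_i + i · x_0).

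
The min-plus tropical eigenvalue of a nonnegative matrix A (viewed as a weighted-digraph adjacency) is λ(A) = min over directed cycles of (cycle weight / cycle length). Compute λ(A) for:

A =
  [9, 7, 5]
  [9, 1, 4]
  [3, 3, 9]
λ(A) = 1

Enumerate directed cycles and compute their means (weight / length). Sample:
  cycle 0 → 0: weight = 9, length = 1, mean = 9/1 ≈ 9.000
  cycle 1 → 1: weight = 1, length = 1, mean = 1/1 ≈ 1.000
  cycle 2 → 2: weight = 9, length = 1, mean = 9/1 ≈ 9.000
  cycle 0 → 1 → 0: weight = 16, length = 2, mean = 16/2 ≈ 8.000
  cycle 0 → 2 → 0: weight = 8, length = 2, mean = 8/2 ≈ 4.000
  cycle 1 → 0 → 1: weight = 16, length = 2, mean = 16/2 ≈ 8.000
Minimum mean = 1.000, attained e.g. along the cycle 1 → 1 with weight 1 and length 1. So λ(A) = 1/1 = 1.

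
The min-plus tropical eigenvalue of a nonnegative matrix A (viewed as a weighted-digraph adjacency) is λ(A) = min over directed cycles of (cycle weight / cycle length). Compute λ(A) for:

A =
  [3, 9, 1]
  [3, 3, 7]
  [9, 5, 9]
λ(A) = 3

Enumerate directed cycles and compute their means (weight / length). Sample:
  cycle 0 → 0: weight = 3, length = 1, mean = 3/1 ≈ 3.000
  cycle 1 → 1: weight = 3, length = 1, mean = 3/1 ≈ 3.000
  cycle 2 → 2: weight = 9, length = 1, mean = 9/1 ≈ 9.000
  cycle 0 → 1 → 0: weight = 12, length = 2, mean = 12/2 ≈ 6.000
  cycle 0 → 2 → 0: weight = 10, length = 2, mean = 10/2 ≈ 5.000
  cycle 1 → 0 → 1: weight = 12, length = 2, mean = 12/2 ≈ 6.000
Minimum mean = 3.000, attained e.g. along the cycle 0 → 0 with weight 3 and length 1. So λ(A) = 3/1 = 3.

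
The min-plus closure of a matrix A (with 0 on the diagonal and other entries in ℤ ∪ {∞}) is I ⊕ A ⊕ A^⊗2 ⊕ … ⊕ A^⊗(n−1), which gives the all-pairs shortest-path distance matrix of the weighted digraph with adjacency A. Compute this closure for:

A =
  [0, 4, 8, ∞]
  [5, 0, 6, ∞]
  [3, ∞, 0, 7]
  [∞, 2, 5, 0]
Closure =
  [0, 4, 8, 15]
  [5, 0, 6, 13]
  [3, 7, 0, 7]
  [7, 2, 5, 0]

This is the Floyd-Warshall all-pairs shortest-path computation. For each intermediate vertex k = 0, 1, …, 3, update dist[i][j] ← min(dist[i][j], dist[i][k] + dist[k][j]). The final matrix gives, for each (i, j), the minimum total weight of any directed path from i to j (possibly empty when i = j).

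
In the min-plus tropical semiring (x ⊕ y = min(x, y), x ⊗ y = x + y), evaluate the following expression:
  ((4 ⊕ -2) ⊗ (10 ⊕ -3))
((4 ⊕ -2) ⊗ (10 ⊕ -3)) = -5

Expand innermost to outermost. Recall ⊕ takes the minimum of its arguments and ⊗ takes their sum. Working out the expression ((4 ⊕ -2) ⊗ (10 ⊕ -3)) gives -5.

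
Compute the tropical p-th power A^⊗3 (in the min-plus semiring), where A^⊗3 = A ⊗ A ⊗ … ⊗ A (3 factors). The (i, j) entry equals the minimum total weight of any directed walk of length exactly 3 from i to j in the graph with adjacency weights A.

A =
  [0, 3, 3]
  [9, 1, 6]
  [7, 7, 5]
A^⊗3 =
  [0, 3, 3]
  [9, 3, 8]
  [7, 9, 10]

Each entry (A^⊗3)_ij equals the minimum over all length-3 walks i = v_0 → v_1 → … → v_3 = j of Σ_t A[v_t][v_{t+1}]. For example, for (i, j) = (0, 2) we minimise over 9 possible intermediate vertex sequences; the minimum is 3, attained along the walk 0 → 0 → 0 → 2.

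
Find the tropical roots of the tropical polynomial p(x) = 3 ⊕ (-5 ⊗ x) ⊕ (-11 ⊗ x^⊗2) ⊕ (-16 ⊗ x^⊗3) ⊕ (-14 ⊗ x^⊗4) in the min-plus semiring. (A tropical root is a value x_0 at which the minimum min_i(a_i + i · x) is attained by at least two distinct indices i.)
Roots: {-2, 5, 6, 8}

Each tropical root is a break point of the lower envelope of the lines y = a_i + i · x (there are 5 lines, with slopes 0, 1, ..., 4). Only the lines that attain the minimum somewhere contribute to roots; other lines are dominated. Here the surviving (envelope) indices are i = 4, i = 3, i = 2, i = 1, i = 0.
Intersections between consecutive envelope lines give the roots: for adjacent envelope indices i < j the intersection is x = (a_i − a_j) / (j − i). Reading off the sorted break points: {-2, 5, 6, 8}.
Verification: at each break x_0, at least two indices attain the minimum of min_i(a_i + i · x_0).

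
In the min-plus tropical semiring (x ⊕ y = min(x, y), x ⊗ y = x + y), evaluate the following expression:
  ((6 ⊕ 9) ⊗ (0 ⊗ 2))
((6 ⊕ 9) ⊗ (0 ⊗ 2)) = 8

Expand innermost to outermost. Recall ⊕ takes the minimum of its arguments and ⊗ takes their sum. Working out the expression ((6 ⊕ 9) ⊗ (0 ⊗ 2)) gives 8.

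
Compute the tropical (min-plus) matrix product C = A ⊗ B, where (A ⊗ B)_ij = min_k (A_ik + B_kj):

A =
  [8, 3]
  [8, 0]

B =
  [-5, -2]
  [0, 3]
A ⊗ B =
  [3, 6]
  [0, 3]

Apply the min-plus product entry-by-entry:
  C[0][0] = min over k of (A[0][0] + B[0][0] = 8 + -5 = 3, A[0][1] + B[1][0] = 3 + 0 = 3) = 3 (attained at k = 0)
  C[0][1] = min over k of (A[0][0] + B[0][1] = 8 + -2 = 6, A[0][1] + B[1][1] = 3 + 3 = 6) = 6 (attained at k = 0)
  C[1][0] = min over k of (A[1][0] + B[0][0] = 8 + -5 = 3, A[1][1] + B[1][0] = 0 + 0 = 0) = 0 (attained at k = 1)
  C[1][1] = min over k of (A[1][0] + B[0][1] = 8 + -2 = 6, A[1][1] + B[1][1] = 0 + 3 = 3) = 3 (attained at k = 1)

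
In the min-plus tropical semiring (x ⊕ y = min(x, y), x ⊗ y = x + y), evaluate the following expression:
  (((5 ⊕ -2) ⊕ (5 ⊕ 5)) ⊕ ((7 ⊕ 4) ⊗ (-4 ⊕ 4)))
(((5 ⊕ -2) ⊕ (5 ⊕ 5)) ⊕ ((7 ⊕ 4) ⊗ (-4 ⊕ 4))) = -2

Expand innermost to outermost. Recall ⊕ takes the minimum of its arguments and ⊗ takes their sum. Working out the expression (((5 ⊕ -2) ⊕ (5 ⊕ 5)) ⊕ ((7 ⊕ 4) ⊗ (-4 ⊕ 4))) gives -2.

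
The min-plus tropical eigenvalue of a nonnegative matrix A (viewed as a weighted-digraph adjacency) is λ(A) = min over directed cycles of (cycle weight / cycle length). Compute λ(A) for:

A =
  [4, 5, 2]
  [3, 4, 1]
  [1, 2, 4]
λ(A) = 3/2

Enumerate directed cycles and compute their means (weight / length). Sample:
  cycle 0 → 0: weight = 4, length = 1, mean = 4/1 ≈ 4.000
  cycle 1 → 1: weight = 4, length = 1, mean = 4/1 ≈ 4.000
  cycle 2 → 2: weight = 4, length = 1, mean = 4/1 ≈ 4.000
  cycle 0 → 1 → 0: weight = 8, length = 2, mean = 8/2 ≈ 4.000
  cycle 0 → 2 → 0: weight = 3, length = 2, mean = 3/2 ≈ 1.500
  cycle 1 → 0 → 1: weight = 8, length = 2, mean = 8/2 ≈ 4.000
Minimum mean = 1.500, attained e.g. along the cycle 0 → 2 → 0 with weight 3 and length 2. So λ(A) = 3/2 = 3/2.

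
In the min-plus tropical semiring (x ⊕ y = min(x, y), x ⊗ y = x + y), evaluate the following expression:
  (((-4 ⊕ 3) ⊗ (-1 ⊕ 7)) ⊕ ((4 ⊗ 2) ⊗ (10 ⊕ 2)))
(((-4 ⊕ 3) ⊗ (-1 ⊕ 7)) ⊕ ((4 ⊗ 2) ⊗ (10 ⊕ 2))) = -5

Expand innermost to outermost. Recall ⊕ takes the minimum of its arguments and ⊗ takes their sum. Working out the expression (((-4 ⊕ 3) ⊗ (-1 ⊕ 7)) ⊕ ((4 ⊗ 2) ⊗ (10 ⊕ 2))) gives -5.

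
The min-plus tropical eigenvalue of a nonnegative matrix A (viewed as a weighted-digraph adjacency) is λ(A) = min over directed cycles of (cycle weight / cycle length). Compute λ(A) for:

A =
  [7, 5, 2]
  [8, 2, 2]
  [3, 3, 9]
λ(A) = 2

Enumerate directed cycles and compute their means (weight / length). Sample:
  cycle 0 → 0: weight = 7, length = 1, mean = 7/1 ≈ 7.000
  cycle 1 → 1: weight = 2, length = 1, mean = 2/1 ≈ 2.000
  cycle 2 → 2: weight = 9, length = 1, mean = 9/1 ≈ 9.000
  cycle 0 → 1 → 0: weight = 13, length = 2, mean = 13/2 ≈ 6.500
  cycle 0 → 2 → 0: weight = 5, length = 2, mean = 5/2 ≈ 2.500
  cycle 1 → 0 → 1: weight = 13, length = 2, mean = 13/2 ≈ 6.500
Minimum mean = 2.000, attained e.g. along the cycle 1 → 1 with weight 2 and length 1. So λ(A) = 2/1 = 2.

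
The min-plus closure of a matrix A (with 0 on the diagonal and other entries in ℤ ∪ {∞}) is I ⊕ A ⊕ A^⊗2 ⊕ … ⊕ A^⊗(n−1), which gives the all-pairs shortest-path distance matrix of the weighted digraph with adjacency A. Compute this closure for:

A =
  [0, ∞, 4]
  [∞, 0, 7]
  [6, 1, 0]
Closure =
  [0, 5, 4]
  [13, 0, 7]
  [6, 1, 0]

This is the Floyd-Warshall all-pairs shortest-path computation. For each intermediate vertex k = 0, 1, …, 2, update dist[i][j] ← min(dist[i][j], dist[i][k] + dist[k][j]). The final matrix gives, for each (i, j), the minimum total weight of any directed path from i to j (possibly empty when i = j).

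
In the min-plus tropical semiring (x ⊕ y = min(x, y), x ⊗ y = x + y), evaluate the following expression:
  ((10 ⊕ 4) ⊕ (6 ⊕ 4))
((10 ⊕ 4) ⊕ (6 ⊕ 4)) = 4

Expand innermost to outermost. Recall ⊕ takes the minimum of its arguments and ⊗ takes their sum. Working out the expression ((10 ⊕ 4) ⊕ (6 ⊕ 4)) gives 4.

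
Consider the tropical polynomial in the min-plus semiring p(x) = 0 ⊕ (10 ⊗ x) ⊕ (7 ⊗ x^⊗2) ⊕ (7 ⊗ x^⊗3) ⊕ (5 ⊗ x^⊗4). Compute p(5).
p(5) = 0

A tropical monomial a ⊗ x^⊗i evaluates to a + i · x. Evaluating each term at x = 5:
  Term 0 contributes 0 + 0 · 5 = 0
  Term 1 contributes 10 + 1 · 5 = 15
  Term 2 contributes 7 + 2 · 5 = 17
  Term 3 contributes 7 + 3 · 5 = 22
  Term 4 contributes 5 + 4 · 5 = 25
p(5) = ⊕ of these = min[0, 15, 17, 22, 25] = 0.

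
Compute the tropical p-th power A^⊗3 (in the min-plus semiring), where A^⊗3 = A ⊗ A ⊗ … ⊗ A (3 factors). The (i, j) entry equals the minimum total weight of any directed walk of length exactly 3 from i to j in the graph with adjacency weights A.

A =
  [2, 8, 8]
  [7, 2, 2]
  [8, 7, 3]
A^⊗3 =
  [6, 12, 12]
  [11, 6, 6]
  [12, 11, 9]

Each entry (A^⊗3)_ij equals the minimum over all length-3 walks i = v_0 → v_1 → … → v_3 = j of Σ_t A[v_t][v_{t+1}]. For example, for (i, j) = (0, 2) we minimise over 9 possible intermediate vertex sequences; the minimum is 12, attained along the walk 0 → 0 → 0 → 2.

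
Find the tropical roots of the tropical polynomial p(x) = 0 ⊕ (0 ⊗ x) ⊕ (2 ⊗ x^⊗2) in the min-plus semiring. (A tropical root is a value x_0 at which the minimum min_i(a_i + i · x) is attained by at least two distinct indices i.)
Roots: {-2, 0}

Each tropical root is a break point of the lower envelope of the lines y = a_i + i · x (there are 3 lines, with slopes 0, 1, ..., 2). Only the lines that attain the minimum somewhere contribute to roots; other lines are dominated. Here the surviving (envelope) indices are i = 2, i = 1, i = 0.
Intersections between consecutive envelope lines give the roots: for adjacent envelope indices i < j the intersection is x = (a_i − a_j) / (j − i). Reading off the sorted break points: {-2, 0}.
Verification: at each break x_0, at least two indices attain the minimum of min_i(a_i + i · x_0).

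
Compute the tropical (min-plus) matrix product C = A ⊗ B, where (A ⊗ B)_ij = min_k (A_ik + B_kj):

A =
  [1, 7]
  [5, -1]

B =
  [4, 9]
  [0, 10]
A ⊗ B =
  [5, 10]
  [-1, 9]

Apply the min-plus product entry-by-entry:
  C[0][0] = min over k of (A[0][0] + B[0][0] = 1 + 4 = 5, A[0][1] + B[1][0] = 7 + 0 = 7) = 5 (attained at k = 0)
  C[0][1] = min over k of (A[0][0] + B[0][1] = 1 + 9 = 10, A[0][1] + B[1][1] = 7 + 10 = 17) = 10 (attained at k = 0)
  C[1][0] = min over k of (A[1][0] + B[0][0] = 5 + 4 = 9, A[1][1] + B[1][0] = -1 + 0 = -1) = -1 (attained at k = 1)
  C[1][1] = min over k of (A[1][0] + B[0][1] = 5 + 9 = 14, A[1][1] + B[1][1] = -1 + 10 = 9) = 9 (attained at k = 1)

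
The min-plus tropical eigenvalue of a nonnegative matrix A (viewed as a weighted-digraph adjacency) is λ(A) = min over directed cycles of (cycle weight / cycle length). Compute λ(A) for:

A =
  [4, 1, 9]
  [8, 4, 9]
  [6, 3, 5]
λ(A) = 4

Enumerate directed cycles and compute their means (weight / length). Sample:
  cycle 0 → 0: weight = 4, length = 1, mean = 4/1 ≈ 4.000
  cycle 1 → 1: weight = 4, length = 1, mean = 4/1 ≈ 4.000
  cycle 2 → 2: weight = 5, length = 1, mean = 5/1 ≈ 5.000
  cycle 0 → 1 → 0: weight = 9, length = 2, mean = 9/2 ≈ 4.500
  cycle 0 → 2 → 0: weight = 15, length = 2, mean = 15/2 ≈ 7.500
  cycle 1 → 0 → 1: weight = 9, length = 2, mean = 9/2 ≈ 4.500
Minimum mean = 4.000, attained e.g. along the cycle 0 → 0 with weight 4 and length 1. So λ(A) = 4/1 = 4.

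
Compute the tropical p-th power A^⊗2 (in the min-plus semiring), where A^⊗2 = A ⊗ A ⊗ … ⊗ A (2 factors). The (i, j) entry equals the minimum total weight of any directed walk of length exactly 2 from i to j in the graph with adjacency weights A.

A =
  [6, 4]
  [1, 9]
A^⊗2 =
  [5, 10]
  [7, 5]

Each entry (A^⊗2)_ij equals the minimum over all length-2 walks i = v_0 → v_1 → … → v_2 = j of Σ_t A[v_t][v_{t+1}]. For example, for (i, j) = (0, 1) we minimise over 2 possible intermediate vertex sequences; the minimum is 10, attained along the walk 0 → 0 → 1.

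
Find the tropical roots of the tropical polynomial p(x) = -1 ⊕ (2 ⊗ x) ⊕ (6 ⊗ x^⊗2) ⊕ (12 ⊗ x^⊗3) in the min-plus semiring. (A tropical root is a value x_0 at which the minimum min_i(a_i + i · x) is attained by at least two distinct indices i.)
Roots: {-6, -4, -3}

Each tropical root is a break point of the lower envelope of the lines y = a_i + i · x (there are 4 lines, with slopes 0, 1, ..., 3). Only the lines that attain the minimum somewhere contribute to roots; other lines are dominated. Here the surviving (envelope) indices are i = 3, i = 2, i = 1, i = 0.
Intersections between consecutive envelope lines give the roots: for adjacent envelope indices i < j the intersection is x = (a_i − a_j) / (j − i). Reading off the sorted break points: {-6, -4, -3}.
Verification: at each break x_0, at least two indices attain the minimum of min_i(a_i + i · x_0).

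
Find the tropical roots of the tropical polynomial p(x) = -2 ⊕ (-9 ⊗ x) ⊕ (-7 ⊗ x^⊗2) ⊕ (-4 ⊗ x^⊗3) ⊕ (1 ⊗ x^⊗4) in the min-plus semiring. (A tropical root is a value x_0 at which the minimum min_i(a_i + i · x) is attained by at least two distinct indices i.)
Roots: {-5, -3, -2, 7}

Each tropical root is a break point of the lower envelope of the lines y = a_i + i · x (there are 5 lines, with slopes 0, 1, ..., 4). Only the lines that attain the minimum somewhere contribute to roots; other lines are dominated. Here the surviving (envelope) indices are i = 4, i = 3, i = 2, i = 1, i = 0.
Intersections between consecutive envelope lines give the roots: for adjacent envelope indices i < j the intersection is x = (a_i − a_j) / (j − i). Reading off the sorted break points: {-5, -3, -2, 7}.
Verification: at each break x_0, at least two indices attain the minimum of min_i(a_i + i · x_0).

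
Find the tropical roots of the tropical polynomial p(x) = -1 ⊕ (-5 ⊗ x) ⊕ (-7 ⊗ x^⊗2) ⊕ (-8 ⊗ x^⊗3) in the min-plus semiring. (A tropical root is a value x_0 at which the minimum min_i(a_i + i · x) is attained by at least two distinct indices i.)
Roots: {1, 2, 4}

Each tropical root is a break point of the lower envelope of the lines y = a_i + i · x (there are 4 lines, with slopes 0, 1, ..., 3). Only the lines that attain the minimum somewhere contribute to roots; other lines are dominated. Here the surviving (envelope) indices are i = 3, i = 2, i = 1, i = 0.
Intersections between consecutive envelope lines give the roots: for adjacent envelope indices i < j the intersection is x = (a_i − a_j) / (j − i). Reading off the sorted break points: {1, 2, 4}.
Verification: at each break x_0, at least two indices attain the minimum of min_i(a_i + i · x_0).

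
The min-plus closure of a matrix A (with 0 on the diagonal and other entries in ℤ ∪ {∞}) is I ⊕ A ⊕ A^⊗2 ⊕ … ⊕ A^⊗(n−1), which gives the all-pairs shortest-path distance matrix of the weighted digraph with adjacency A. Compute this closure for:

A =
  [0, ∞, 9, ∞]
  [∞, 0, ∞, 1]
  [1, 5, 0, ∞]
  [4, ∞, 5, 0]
Closure =
  [0, 14, 9, 15]
  [5, 0, 6, 1]
  [1, 5, 0, 6]
  [4, 10, 5, 0]

This is the Floyd-Warshall all-pairs shortest-path computation. For each intermediate vertex k = 0, 1, …, 3, update dist[i][j] ← min(dist[i][j], dist[i][k] + dist[k][j]). The final matrix gives, for each (i, j), the minimum total weight of any directed path from i to j (possibly empty when i = j).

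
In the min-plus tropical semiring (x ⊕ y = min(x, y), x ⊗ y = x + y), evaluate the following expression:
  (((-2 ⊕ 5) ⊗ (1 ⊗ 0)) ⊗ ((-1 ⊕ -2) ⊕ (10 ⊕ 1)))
(((-2 ⊕ 5) ⊗ (1 ⊗ 0)) ⊗ ((-1 ⊕ -2) ⊕ (10 ⊕ 1))) = -3

Expand innermost to outermost. Recall ⊕ takes the minimum of its arguments and ⊗ takes their sum. Working out the expression (((-2 ⊕ 5) ⊗ (1 ⊗ 0)) ⊗ ((-1 ⊕ -2) ⊕ (10 ⊕ 1))) gives -3.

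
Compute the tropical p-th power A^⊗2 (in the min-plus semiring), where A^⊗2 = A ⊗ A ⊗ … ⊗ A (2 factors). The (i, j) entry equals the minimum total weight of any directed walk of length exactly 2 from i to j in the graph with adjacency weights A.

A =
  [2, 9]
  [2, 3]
A^⊗2 =
  [4, 11]
  [4, 6]

Each entry (A^⊗2)_ij equals the minimum over all length-2 walks i = v_0 → v_1 → … → v_2 = j of Σ_t A[v_t][v_{t+1}]. For example, for (i, j) = (0, 1) we minimise over 2 possible intermediate vertex sequences; the minimum is 11, attained along the walk 0 → 0 → 1.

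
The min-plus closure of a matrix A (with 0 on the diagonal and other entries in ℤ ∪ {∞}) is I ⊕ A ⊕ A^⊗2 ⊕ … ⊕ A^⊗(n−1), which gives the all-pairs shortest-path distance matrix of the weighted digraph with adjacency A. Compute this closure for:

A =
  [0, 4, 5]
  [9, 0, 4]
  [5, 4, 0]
Closure =
  [0, 4, 5]
  [9, 0, 4]
  [5, 4, 0]

This is the Floyd-Warshall all-pairs shortest-path computation. For each intermediate vertex k = 0, 1, …, 2, update dist[i][j] ← min(dist[i][j], dist[i][k] + dist[k][j]). The final matrix gives, for each (i, j), the minimum total weight of any directed path from i to j (possibly empty when i = j).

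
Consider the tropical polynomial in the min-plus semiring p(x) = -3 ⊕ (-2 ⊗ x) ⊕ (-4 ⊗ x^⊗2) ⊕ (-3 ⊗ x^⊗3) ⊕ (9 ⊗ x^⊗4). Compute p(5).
p(5) = -3

A tropical monomial a ⊗ x^⊗i evaluates to a + i · x. Evaluating each term at x = 5:
  Term 0 contributes -3 + 0 · 5 = -3
  Term 1 contributes -2 + 1 · 5 = 3
  Term 2 contributes -4 + 2 · 5 = 6
  Term 3 contributes -3 + 3 · 5 = 12
  Term 4 contributes 9 + 4 · 5 = 29
p(5) = ⊕ of these = min[-3, 3, 6, 12, 29] = -3.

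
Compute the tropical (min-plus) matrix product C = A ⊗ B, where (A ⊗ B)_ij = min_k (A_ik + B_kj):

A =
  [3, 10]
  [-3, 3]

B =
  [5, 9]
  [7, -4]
A ⊗ B =
  [8, 6]
  [2, -1]

Apply the min-plus product entry-by-entry:
  C[0][0] = min over k of (A[0][0] + B[0][0] = 3 + 5 = 8, A[0][1] + B[1][0] = 10 + 7 = 17) = 8 (attained at k = 0)
  C[0][1] = min over k of (A[0][0] + B[0][1] = 3 + 9 = 12, A[0][1] + B[1][1] = 10 + -4 = 6) = 6 (attained at k = 1)
  C[1][0] = min over k of (A[1][0] + B[0][0] = -3 + 5 = 2, A[1][1] + B[1][0] = 3 + 7 = 10) = 2 (attained at k = 0)
  C[1][1] = min over k of (A[1][0] + B[0][1] = -3 + 9 = 6, A[1][1] + B[1][1] = 3 + -4 = -1) = -1 (attained at k = 1)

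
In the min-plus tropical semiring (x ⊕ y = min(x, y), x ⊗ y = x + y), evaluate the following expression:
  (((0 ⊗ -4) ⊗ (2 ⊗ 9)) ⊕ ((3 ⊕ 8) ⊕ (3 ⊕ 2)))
(((0 ⊗ -4) ⊗ (2 ⊗ 9)) ⊕ ((3 ⊕ 8) ⊕ (3 ⊕ 2))) = 2

Expand innermost to outermost. Recall ⊕ takes the minimum of its arguments and ⊗ takes their sum. Working out the expression (((0 ⊗ -4) ⊗ (2 ⊗ 9)) ⊕ ((3 ⊕ 8) ⊕ (3 ⊕ 2))) gives 2.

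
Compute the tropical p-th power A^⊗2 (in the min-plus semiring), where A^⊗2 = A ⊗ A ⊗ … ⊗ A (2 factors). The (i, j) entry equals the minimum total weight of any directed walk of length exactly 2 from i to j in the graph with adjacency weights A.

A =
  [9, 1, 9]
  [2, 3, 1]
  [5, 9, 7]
A^⊗2 =
  [3, 4, 2]
  [5, 3, 4]
  [11, 6, 10]

Each entry (A^⊗2)_ij equals the minimum over all length-2 walks i = v_0 → v_1 → … → v_2 = j of Σ_t A[v_t][v_{t+1}]. For example, for (i, j) = (0, 2) we minimise over 3 possible intermediate vertex sequences; the minimum is 2, attained along the walk 0 → 1 → 2.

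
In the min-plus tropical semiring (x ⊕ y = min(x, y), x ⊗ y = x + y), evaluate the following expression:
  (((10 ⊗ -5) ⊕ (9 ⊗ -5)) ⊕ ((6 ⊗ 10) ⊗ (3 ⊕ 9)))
(((10 ⊗ -5) ⊕ (9 ⊗ -5)) ⊕ ((6 ⊗ 10) ⊗ (3 ⊕ 9))) = 4

Expand innermost to outermost. Recall ⊕ takes the minimum of its arguments and ⊗ takes their sum. Working out the expression (((10 ⊗ -5) ⊕ (9 ⊗ -5)) ⊕ ((6 ⊗ 10) ⊗ (3 ⊕ 9))) gives 4.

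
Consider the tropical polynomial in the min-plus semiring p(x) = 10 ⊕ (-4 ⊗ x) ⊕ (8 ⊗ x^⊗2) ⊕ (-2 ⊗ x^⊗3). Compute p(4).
p(4) = 0

A tropical monomial a ⊗ x^⊗i evaluates to a + i · x. Evaluating each term at x = 4:
  Term 0 contributes 10 + 0 · 4 = 10
  Term 1 contributes -4 + 1 · 4 = 0
  Term 2 contributes 8 + 2 · 4 = 16
  Term 3 contributes -2 + 3 · 4 = 10
p(4) = ⊕ of these = min[10, 0, 16, 10] = 0.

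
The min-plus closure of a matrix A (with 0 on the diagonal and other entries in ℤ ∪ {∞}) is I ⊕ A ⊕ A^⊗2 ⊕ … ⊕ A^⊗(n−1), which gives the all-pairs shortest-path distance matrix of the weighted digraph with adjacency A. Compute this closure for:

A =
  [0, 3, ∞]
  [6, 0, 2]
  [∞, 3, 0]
Closure =
  [0, 3, 5]
  [6, 0, 2]
  [9, 3, 0]

This is the Floyd-Warshall all-pairs shortest-path computation. For each intermediate vertex k = 0, 1, …, 2, update dist[i][j] ← min(dist[i][j], dist[i][k] + dist[k][j]). The final matrix gives, for each (i, j), the minimum total weight of any directed path from i to j (possibly empty when i = j).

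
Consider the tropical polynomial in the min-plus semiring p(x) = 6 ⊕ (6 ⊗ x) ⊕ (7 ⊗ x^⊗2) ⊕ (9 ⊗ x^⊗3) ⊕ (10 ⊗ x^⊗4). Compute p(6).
p(6) = 6

A tropical monomial a ⊗ x^⊗i evaluates to a + i · x. Evaluating each term at x = 6:
  Term 0 contributes 6 + 0 · 6 = 6
  Term 1 contributes 6 + 1 · 6 = 12
  Term 2 contributes 7 + 2 · 6 = 19
  Term 3 contributes 9 + 3 · 6 = 27
  Term 4 contributes 10 + 4 · 6 = 34
p(6) = ⊕ of these = min[6, 12, 19, 27, 34] = 6.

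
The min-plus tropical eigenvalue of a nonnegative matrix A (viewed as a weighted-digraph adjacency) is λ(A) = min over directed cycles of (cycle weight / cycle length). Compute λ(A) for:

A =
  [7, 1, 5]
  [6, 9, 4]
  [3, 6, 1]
λ(A) = 1

Enumerate directed cycles and compute their means (weight / length). Sample:
  cycle 0 → 0: weight = 7, length = 1, mean = 7/1 ≈ 7.000
  cycle 1 → 1: weight = 9, length = 1, mean = 9/1 ≈ 9.000
  cycle 2 → 2: weight = 1, length = 1, mean = 1/1 ≈ 1.000
  cycle 0 → 1 → 0: weight = 7, length = 2, mean = 7/2 ≈ 3.500
  cycle 0 → 2 → 0: weight = 8, length = 2, mean = 8/2 ≈ 4.000
  cycle 1 → 0 → 1: weight = 7, length = 2, mean = 7/2 ≈ 3.500
Minimum mean = 1.000, attained e.g. along the cycle 2 → 2 with weight 1 and length 1. So λ(A) = 1/1 = 1.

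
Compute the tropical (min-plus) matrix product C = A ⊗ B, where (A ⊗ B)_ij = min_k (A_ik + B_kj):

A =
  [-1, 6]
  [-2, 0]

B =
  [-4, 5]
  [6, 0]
A ⊗ B =
  [-5, 4]
  [-6, 0]

Apply the min-plus product entry-by-entry:
  C[0][0] = min over k of (A[0][0] + B[0][0] = -1 + -4 = -5, A[0][1] + B[1][0] = 6 + 6 = 12) = -5 (attained at k = 0)
  C[0][1] = min over k of (A[0][0] + B[0][1] = -1 + 5 = 4, A[0][1] + B[1][1] = 6 + 0 = 6) = 4 (attained at k = 0)
  C[1][0] = min over k of (A[1][0] + B[0][0] = -2 + -4 = -6, A[1][1] + B[1][0] = 0 + 6 = 6) = -6 (attained at k = 0)
  C[1][1] = min over k of (A[1][0] + B[0][1] = -2 + 5 = 3, A[1][1] + B[1][1] = 0 + 0 = 0) = 0 (attained at k = 1)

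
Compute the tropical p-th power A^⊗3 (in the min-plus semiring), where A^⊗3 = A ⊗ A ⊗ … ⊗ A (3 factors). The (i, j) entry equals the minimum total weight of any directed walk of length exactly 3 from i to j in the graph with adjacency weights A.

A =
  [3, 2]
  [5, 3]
A^⊗3 =
  [9, 8]
  [11, 9]

Each entry (A^⊗3)_ij equals the minimum over all length-3 walks i = v_0 → v_1 → … → v_3 = j of Σ_t A[v_t][v_{t+1}]. For example, for (i, j) = (0, 1) we minimise over 4 possible intermediate vertex sequences; the minimum is 8, attained along the walk 0 → 0 → 0 → 1.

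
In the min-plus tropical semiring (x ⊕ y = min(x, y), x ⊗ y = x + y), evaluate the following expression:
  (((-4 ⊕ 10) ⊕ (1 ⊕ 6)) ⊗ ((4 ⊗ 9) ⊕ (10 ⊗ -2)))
(((-4 ⊕ 10) ⊕ (1 ⊕ 6)) ⊗ ((4 ⊗ 9) ⊕ (10 ⊗ -2))) = 4

Expand innermost to outermost. Recall ⊕ takes the minimum of its arguments and ⊗ takes their sum. Working out the expression (((-4 ⊕ 10) ⊕ (1 ⊕ 6)) ⊗ ((4 ⊗ 9) ⊕ (10 ⊗ -2))) gives 4.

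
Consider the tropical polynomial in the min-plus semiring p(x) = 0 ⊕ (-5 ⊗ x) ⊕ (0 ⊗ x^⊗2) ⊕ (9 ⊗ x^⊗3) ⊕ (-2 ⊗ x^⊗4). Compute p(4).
p(4) = -1

A tropical monomial a ⊗ x^⊗i evaluates to a + i · x. Evaluating each term at x = 4:
  Term 0 contributes 0 + 0 · 4 = 0
  Term 1 contributes -5 + 1 · 4 = -1
  Term 2 contributes 0 + 2 · 4 = 8
  Term 3 contributes 9 + 3 · 4 = 21
  Term 4 contributes -2 + 4 · 4 = 14
p(4) = ⊕ of these = min[0, -1, 8, 21, 14] = -1.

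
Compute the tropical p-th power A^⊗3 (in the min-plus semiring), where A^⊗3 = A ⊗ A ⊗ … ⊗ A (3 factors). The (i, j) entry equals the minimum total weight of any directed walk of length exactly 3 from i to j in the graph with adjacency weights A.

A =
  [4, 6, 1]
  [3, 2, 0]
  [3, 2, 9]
A^⊗3 =
  [6, 5, 3]
  [5, 4, 2]
  [5, 4, 4]

Each entry (A^⊗3)_ij equals the minimum over all length-3 walks i = v_0 → v_1 → … → v_3 = j of Σ_t A[v_t][v_{t+1}]. For example, for (i, j) = (0, 2) we minimise over 9 possible intermediate vertex sequences; the minimum is 3, attained along the walk 0 → 2 → 1 → 2.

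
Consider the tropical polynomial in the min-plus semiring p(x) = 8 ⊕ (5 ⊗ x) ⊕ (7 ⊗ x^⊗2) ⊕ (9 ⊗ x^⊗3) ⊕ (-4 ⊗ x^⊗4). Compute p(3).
p(3) = 8

A tropical monomial a ⊗ x^⊗i evaluates to a + i · x. Evaluating each term at x = 3:
  Term 0 contributes 8 + 0 · 3 = 8
  Term 1 contributes 5 + 1 · 3 = 8
  Term 2 contributes 7 + 2 · 3 = 13
  Term 3 contributes 9 + 3 · 3 = 18
  Term 4 contributes -4 + 4 · 3 = 8
p(3) = ⊕ of these = min[8, 8, 13, 18, 8] = 8.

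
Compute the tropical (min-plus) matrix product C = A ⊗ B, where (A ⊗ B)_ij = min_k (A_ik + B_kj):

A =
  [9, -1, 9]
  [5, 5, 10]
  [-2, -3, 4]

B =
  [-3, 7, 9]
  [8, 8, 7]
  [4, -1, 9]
A ⊗ B =
  [6, 7, 6]
  [2, 9, 12]
  [-5, 3, 4]

Apply the min-plus product entry-by-entry:
  C[0][0] = min over k of (A[0][0] + B[0][0] = 9 + -3 = 6, A[0][1] + B[1][0] = -1 + 8 = 7, A[0][2] + B[2][0] = 9 + 4 = 13) = 6 (attained at k = 0)
  C[0][1] = min over k of (A[0][0] + B[0][1] = 9 + 7 = 16, A[0][1] + B[1][1] = -1 + 8 = 7, A[0][2] + B[2][1] = 9 + -1 = 8) = 7 (attained at k = 1)
  C[0][2] = min over k of (A[0][0] + B[0][2] = 9 + 9 = 18, A[0][1] + B[1][2] = -1 + 7 = 6, A[0][2] + B[2][2] = 9 + 9 = 18) = 6 (attained at k = 1)
  C[1][0] = min over k of (A[1][0] + B[0][0] = 5 + -3 = 2, A[1][1] + B[1][0] = 5 + 8 = 13, A[1][2] + B[2][0] = 10 + 4 = 14) = 2 (attained at k = 0)
  C[1][1] = min over k of (A[1][0] + B[0][1] = 5 + 7 = 12, A[1][1] + B[1][1] = 5 + 8 = 13, A[1][2] + B[2][1] = 10 + -1 = 9) = 9 (attained at k = 2)
  C[1][2] = min over k of (A[1][0] + B[0][2] = 5 + 9 = 14, A[1][1] + B[1][2] = 5 + 7 = 12, A[1][2] + B[2][2] = 10 + 9 = 19) = 12 (attained at k = 1)
  C[2][0] = min over k of (A[2][0] + B[0][0] = -2 + -3 = -5, A[2][1] + B[1][0] = -3 + 8 = 5, A[2][2] + B[2][0] = 4 + 4 = 8) = -5 (attained at k = 0)
  C[2][1] = min over k of (A[2][0] + B[0][1] = -2 + 7 = 5, A[2][1] + B[1][1] = -3 + 8 = 5, A[2][2] + B[2][1] = 4 + -1 = 3) = 3 (attained at k = 2)
  C[2][2] = min over k of (A[2][0] + B[0][2] = -2 + 9 = 7, A[2][1] + B[1][2] = -3 + 7 = 4, A[2][2] + B[2][2] = 4 + 9 = 13) = 4 (attained at k = 1)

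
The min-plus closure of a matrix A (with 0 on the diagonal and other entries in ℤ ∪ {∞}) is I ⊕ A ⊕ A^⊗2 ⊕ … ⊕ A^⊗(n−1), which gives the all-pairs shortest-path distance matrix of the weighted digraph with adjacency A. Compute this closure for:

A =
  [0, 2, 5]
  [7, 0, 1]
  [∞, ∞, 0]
Closure =
  [0, 2, 3]
  [7, 0, 1]
  [∞, ∞, 0]

This is the Floyd-Warshall all-pairs shortest-path computation. For each intermediate vertex k = 0, 1, …, 2, update dist[i][j] ← min(dist[i][j], dist[i][k] + dist[k][j]). The final matrix gives, for each (i, j), the minimum total weight of any directed path from i to j (possibly empty when i = j).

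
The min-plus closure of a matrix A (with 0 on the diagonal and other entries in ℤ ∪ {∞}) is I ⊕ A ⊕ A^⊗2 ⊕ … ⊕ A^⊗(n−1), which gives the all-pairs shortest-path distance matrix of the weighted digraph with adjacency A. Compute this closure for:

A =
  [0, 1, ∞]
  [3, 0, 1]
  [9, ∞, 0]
Closure =
  [0, 1, 2]
  [3, 0, 1]
  [9, 10, 0]

This is the Floyd-Warshall all-pairs shortest-path computation. For each intermediate vertex k = 0, 1, …, 2, update dist[i][j] ← min(dist[i][j], dist[i][k] + dist[k][j]). The final matrix gives, for each (i, j), the minimum total weight of any directed path from i to j (possibly empty when i = j).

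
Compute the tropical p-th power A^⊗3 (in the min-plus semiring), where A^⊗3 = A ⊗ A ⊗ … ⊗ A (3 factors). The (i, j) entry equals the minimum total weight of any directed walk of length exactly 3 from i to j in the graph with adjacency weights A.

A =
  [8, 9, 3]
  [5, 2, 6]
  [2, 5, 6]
A^⊗3 =
  [11, 10, 8]
  [9, 6, 10]
  [7, 9, 11]

Each entry (A^⊗3)_ij equals the minimum over all length-3 walks i = v_0 → v_1 → … → v_3 = j of Σ_t A[v_t][v_{t+1}]. For example, for (i, j) = (0, 2) we minimise over 9 possible intermediate vertex sequences; the minimum is 8, attained along the walk 0 → 2 → 0 → 2.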